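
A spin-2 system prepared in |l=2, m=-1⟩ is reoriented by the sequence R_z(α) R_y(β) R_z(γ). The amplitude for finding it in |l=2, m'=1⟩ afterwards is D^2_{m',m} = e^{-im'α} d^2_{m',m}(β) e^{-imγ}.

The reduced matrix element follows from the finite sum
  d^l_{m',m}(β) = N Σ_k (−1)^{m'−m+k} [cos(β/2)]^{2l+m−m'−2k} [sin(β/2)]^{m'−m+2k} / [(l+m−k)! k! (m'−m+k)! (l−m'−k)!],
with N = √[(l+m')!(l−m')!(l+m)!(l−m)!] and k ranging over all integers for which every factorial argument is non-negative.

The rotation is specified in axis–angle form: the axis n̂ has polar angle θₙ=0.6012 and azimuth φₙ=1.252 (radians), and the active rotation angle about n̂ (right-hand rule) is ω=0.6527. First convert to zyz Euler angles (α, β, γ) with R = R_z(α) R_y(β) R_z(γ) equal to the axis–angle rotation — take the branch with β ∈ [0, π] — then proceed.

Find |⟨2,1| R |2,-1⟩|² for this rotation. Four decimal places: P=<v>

Axis–angle → zyz. n̂ = (sinθₙcosφₙ, sinθₙsinφₙ, cosθₙ) = (+0.177283, +0.537132, +0.824657), ω = 0.6527.
R = I cosω + sinω [n̂]ₓ + (1−cosω) n̂n̂ᵀ gives
  R = [+0.800907, -0.481269, +0.356270; +0.520416, +0.853751, -0.016620; -0.296167, +0.198719, +0.934235]
β = atan2(√(R₁₃²+R₂₃²), R₃₃) = 0.364687; α = atan2(R₂₃, R₁₃) mod 2π = 6.236569; γ = atan2(R₃₂, −R₃₁) mod 2π = 0.590977
D^2_{1,-1}(6.2366,0.3647,0.5910) = e^{-i·1·6.2366}·d^2_{1,-1}(0.3647)·e^{-i·-1·0.5910}. Compute d first:
Half-angle: c=0.983421, s=0.181335. N=√(6·1·1·6)=6.000000
k: max(0,(-1)−(1))=0 … min(2+(-1),2−(1))=1
  k=0: (−1)^2·6.0000/(2)·0.9834^2·0.1813^2 = +0.095403
  k=1: (−1)^3·6.0000/(6)·0.9834^0·0.1813^4 = -0.001081
d^2_{1,-1}(0.3647) = +0.095403 -0.001081 = +0.094322
|D^2_{1,-1}|² = |d^2_{1,-1}(β)|² = (+0.094322)² = 0.008897 (the z-rotation phases have unit modulus)

P=0.0089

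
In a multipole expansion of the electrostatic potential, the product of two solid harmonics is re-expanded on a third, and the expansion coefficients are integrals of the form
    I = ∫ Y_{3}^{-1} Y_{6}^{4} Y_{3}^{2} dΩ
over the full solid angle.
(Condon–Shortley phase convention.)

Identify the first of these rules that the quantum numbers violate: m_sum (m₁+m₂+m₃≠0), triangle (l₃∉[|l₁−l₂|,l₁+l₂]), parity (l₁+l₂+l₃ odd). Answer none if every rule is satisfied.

Σmᵢ = 5  ✗
l₃∈[|l₁−l₂|,l₁+l₂]=[3,9], have l₃=3
Σlᵢ = 12 ⇒ even

m_sum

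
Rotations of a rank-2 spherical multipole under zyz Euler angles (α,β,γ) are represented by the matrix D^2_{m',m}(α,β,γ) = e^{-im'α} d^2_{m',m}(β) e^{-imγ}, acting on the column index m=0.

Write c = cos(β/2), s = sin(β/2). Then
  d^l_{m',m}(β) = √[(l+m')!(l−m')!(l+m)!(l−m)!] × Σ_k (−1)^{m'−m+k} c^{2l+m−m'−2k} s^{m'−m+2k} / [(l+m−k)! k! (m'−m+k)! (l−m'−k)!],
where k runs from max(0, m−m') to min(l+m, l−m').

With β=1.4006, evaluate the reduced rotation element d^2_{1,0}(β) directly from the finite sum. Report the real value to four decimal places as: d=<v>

d=-0.2044

d^2_{1,0}(β=1.4006) via the finite sum:
Half-angle: c=0.764649, s=0.644447. N=√(6·1·2·2)=4.898979
Admissible k: 0..1 (factorial args all ≥0)
  k=0: (−1)^1·4.8990/(2)·0.7646^3·0.6444^1 = -0.705747
  k=1: (−1)^2·4.8990/(2)·0.7646^1·0.6444^3 = +0.501302
d^2_{1,0}(1.4006) = -0.705747 +0.501302 = -0.204445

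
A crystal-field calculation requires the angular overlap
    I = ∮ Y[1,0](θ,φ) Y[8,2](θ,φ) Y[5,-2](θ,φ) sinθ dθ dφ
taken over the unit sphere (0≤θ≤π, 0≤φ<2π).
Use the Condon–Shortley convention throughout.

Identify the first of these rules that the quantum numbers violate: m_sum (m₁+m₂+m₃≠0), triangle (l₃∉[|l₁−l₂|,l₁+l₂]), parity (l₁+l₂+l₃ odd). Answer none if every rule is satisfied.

triangle

azimuthal sum: 0 + 2 − 2 = 0  ✓
l₃ must lie in [7,9]; have l₃=5  ✗
L = 1 + 8 + 5 = 14 (even)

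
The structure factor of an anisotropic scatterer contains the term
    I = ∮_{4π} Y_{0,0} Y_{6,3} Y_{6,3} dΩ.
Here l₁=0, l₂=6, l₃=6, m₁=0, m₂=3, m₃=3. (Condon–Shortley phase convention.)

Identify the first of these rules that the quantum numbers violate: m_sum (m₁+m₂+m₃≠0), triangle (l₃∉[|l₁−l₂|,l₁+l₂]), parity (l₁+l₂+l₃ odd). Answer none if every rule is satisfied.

m_sum

Σmᵢ = 6  ✗
l₃∈[|l₁−l₂|,l₁+l₂]=[6,6], have l₃=6
Σlᵢ = 12 ⇒ even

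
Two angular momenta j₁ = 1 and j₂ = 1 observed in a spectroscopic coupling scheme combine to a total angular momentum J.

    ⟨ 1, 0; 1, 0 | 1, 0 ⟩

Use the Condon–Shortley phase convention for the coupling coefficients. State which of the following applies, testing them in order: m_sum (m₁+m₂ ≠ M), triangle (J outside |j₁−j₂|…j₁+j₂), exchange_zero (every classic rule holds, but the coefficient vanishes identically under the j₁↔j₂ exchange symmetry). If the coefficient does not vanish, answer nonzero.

m-sum: m₁+m₂ = 0+0 = 0, M = 0  ✓
triangle: |j₁−j₂| = 0 ≤ J = 1 ≤ j₁+j₂ = 2  ✓
exchange: j₁=j₂ and m₁=m₂, and (−1)^(j₁+j₂−J) = (−1)^1 = −1 forces ⟨j₁m₁;j₂m₂|JM⟩ = −⟨j₂m₂;j₁m₁|JM⟩ = −⟨j₁m₁;j₂m₂|JM⟩ ⇒ the coefficient vanishes identically
Racah sum check: Σ_k collapses to 0 ⇒ CG = 0

exchange_zero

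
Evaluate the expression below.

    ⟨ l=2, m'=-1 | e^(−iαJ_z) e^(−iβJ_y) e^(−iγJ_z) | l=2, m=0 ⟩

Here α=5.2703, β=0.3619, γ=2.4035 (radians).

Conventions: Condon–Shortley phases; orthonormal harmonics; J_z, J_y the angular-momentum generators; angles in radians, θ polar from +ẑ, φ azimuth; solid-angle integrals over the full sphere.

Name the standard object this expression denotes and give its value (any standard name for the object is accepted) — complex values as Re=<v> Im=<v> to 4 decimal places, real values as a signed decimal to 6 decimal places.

Wigner D-matrix element, Re=0.2147 Im=-0.3440

This is a Wigner D-matrix element — the rotation-matrix element ⟨l m'| R(α,β,γ) |l m⟩ in the angular-momentum basis.
First d^2_{-1,0}(β=0.3619), then the phase factors e^{-i(-1)α} and e^{-i(0)γ}:
Half-angle: c=0.983673, s=0.179964. N=√(1·6·2·2)=4.898979
k∈{1,2} keeps every argument non-negative
  k=1: (−1)^0·4.8990/(2)·0.9837^3·0.1800^1 = +0.419579
  k=2: (−1)^1·4.8990/(2)·0.9837^1·0.1800^3 = -0.014044
d^2_{-1,0}(0.3619) = +0.419579 -0.014044 = +0.405536
Attach z-rotation phases: D = e^{-i(-1)(5.2703)}·(+0.405536)·e^{-i(0)(2.4035)} = +0.214697-0.344041i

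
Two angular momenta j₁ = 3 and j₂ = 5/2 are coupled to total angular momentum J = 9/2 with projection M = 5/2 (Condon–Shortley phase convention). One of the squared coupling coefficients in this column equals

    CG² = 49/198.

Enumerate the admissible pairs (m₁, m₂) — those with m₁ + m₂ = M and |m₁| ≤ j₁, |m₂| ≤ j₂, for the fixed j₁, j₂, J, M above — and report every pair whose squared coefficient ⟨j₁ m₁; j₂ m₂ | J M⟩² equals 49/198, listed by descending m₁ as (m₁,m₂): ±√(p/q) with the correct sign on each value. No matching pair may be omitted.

Admissible pairs with m₁+m₂ = M = 5/2: (0,5/2), (1,3/2), (2,1/2), (3,-1/2)
  (m₁,m₂)=(3,-1/2): CG² = 3/11, CG = +√(3/11)
  (m₁,m₂)=(2,1/2): CG² = 49/198, CG = +√(49/198)   ← matches the target
  (m₁,m₂)=(1,3/2): CG² = 10/99, CG = −√(10/99)
  (m₁,m₂)=(0,5/2): CG² = 25/66, CG = −√(25/66)
Pairs with CG² = 49/198: (2,1/2): +√(49/198)

(2,1/2): +√(49/198)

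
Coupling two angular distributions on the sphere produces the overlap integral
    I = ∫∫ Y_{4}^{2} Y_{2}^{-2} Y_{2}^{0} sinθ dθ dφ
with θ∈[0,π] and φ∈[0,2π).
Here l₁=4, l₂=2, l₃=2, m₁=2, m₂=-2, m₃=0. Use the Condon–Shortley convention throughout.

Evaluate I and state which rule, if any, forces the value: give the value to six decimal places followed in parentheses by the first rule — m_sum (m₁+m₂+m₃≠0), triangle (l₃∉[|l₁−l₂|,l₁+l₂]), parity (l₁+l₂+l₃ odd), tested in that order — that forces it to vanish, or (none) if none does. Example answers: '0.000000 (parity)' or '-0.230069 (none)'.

0.156078 (none)

Checks pass: Σm=0; 8 even; l₃=2∈[2,6].
(2·4+1)(2·2+1)(2·2+1) = 225
Δ: 4! 4! 0! / 9! → 1/630
sum: t=2:+1/16 = 1/16
3j²(4 2 2; 0 0 0) = Δ·Π!·Σ² = 2/35  (sign +1)
sum: t=0:+1/96 = 1/96
3j²(4 2 2; 2 -2 0) = Δ·Π!·Σ² = 1/42  (sign +1)
combine: 4πI² = 225·2/35·1/42 = 15/49
take √, sign +1: I = 0.15607835
No selection rule forces the value: the integral is nonzero (none).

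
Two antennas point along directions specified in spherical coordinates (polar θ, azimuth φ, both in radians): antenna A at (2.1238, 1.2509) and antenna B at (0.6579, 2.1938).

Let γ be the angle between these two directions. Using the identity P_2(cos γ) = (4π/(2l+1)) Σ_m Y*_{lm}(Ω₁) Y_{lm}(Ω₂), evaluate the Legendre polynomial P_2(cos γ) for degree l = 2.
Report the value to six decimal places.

-0.481864

Addition theorem: P_2(cos γ) = (4π/5) Σ_m Y*_{lm}(Ω₁) Y_{lm}(Ω₂), m = −2…2:
  term(m=-2) = (-0.012515, -0.038408)   from Y*(Ω₁)=(-0.224387, 0.166994), Y(Ω₂)=(-0.046086, 0.136869)
  term(m=-1) = (-0.075819, 0.104449)   from Y*(Ω₁)=(-0.108585, -0.327779), Y(Ω₂)=(-0.218094, -0.303561)
  term(m=+0) = (-0.015059, -0.000000)   from Y*(Ω₁)=(-0.054358, -0.000000), Y(Ω₂)=(0.277028, 0.000000)
  term(m=+1) = (-0.075819, -0.104449)   from Y*(Ω₁)=(0.108585, -0.327779), Y(Ω₂)=(0.218094, -0.303561)
  term(m=+2) = (-0.012515, 0.038408)   from Y*(Ω₁)=(-0.224387, -0.166994), Y(Ω₂)=(-0.046086, -0.136869)
Total Σ_m = (-0.191728, -0.000000). Multiply by 2.513274: (-0.481864, -0.000000). P_2(cos γ) = -0.481864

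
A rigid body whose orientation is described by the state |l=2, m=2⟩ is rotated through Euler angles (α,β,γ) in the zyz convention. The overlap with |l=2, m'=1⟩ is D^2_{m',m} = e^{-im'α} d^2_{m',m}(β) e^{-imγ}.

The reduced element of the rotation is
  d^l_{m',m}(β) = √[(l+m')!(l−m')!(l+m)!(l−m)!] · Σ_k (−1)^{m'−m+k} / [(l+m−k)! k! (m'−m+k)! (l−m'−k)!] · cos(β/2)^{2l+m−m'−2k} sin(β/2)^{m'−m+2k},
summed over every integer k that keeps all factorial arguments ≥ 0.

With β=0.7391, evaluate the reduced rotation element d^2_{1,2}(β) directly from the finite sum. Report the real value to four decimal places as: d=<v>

d=0.5857

d^2_{1,2}(β=0.7391) via the finite sum:
c=cos(0.739100/2)=0.932490, s=sin(0.739100/2)=0.361196; N=√[6·1·24·1]=12.000000
k∈{1} keeps every argument non-negative
  k=1: (−1)^0·12.0000/(6)·0.9325^3·0.3612^1 = +0.585741
d^2_{1,2}(0.7391) = +0.585741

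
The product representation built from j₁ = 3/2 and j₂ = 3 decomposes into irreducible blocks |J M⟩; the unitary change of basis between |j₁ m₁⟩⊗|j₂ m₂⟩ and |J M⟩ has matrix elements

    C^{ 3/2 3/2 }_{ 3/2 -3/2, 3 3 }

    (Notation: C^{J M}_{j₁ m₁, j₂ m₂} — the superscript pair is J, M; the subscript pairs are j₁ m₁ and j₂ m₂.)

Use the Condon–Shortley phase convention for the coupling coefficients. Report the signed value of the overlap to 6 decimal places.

−√(4/7) = -0.755929

j₁+j₂−J=3  J+j₁−j₂=0  J−j₁+j₂=3  j₁+j₂+J+1=7
(j₁±m₁, j₂±m₂, J±M) = (0,3,6,0,3,0)
P² = 5184/7
sum k=3..3:
  [3] −1/36 = -1/36
S = -1/36
C² = P²·S² = 4/7 ; C = -0.755929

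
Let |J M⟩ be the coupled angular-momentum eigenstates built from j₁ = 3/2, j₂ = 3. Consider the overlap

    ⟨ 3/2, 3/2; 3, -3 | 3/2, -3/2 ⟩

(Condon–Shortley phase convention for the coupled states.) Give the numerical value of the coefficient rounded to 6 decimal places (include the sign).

√[4·3!0!3!/7! · 3!0!0!6!0!3!] = √(5184/7)
  +(−1)^0/∏(0,3,0,0,0,3)! = 1/36  (running 1/36)
⟨..|..⟩ = √(5184/7)·(1/36) = +0.755929

+0.755929  (= +√(4/7))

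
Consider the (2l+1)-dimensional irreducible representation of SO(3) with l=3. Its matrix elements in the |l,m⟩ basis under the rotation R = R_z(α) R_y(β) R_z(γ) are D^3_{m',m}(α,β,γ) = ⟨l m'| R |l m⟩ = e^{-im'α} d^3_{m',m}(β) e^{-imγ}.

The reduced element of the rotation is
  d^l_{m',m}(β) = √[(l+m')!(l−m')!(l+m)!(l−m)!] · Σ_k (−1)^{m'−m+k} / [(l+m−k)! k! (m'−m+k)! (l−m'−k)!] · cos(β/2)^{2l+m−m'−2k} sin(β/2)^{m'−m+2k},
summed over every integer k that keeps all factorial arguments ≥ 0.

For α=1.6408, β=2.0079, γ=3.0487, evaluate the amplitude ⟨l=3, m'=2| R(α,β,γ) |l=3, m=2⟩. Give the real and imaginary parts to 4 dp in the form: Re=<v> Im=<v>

First d^3_{2,2}(β=2.0079), then the phase factors e^{-i(2)α} and e^{-i(2)γ}:
Half-angle: c=0.536974, s=0.843599. N=√(120·1·120·1)=120.000000
k: max(0,(2)−(2))=0 … min(3+(2),3−(2))=1
  k=0: (−1)^0·120.0000/(120)·0.5370^6·0.8436^0 = +0.023973
  k=1: (−1)^1·120.0000/(24)·0.5370^4·0.8436^2 = -0.295839
d^3_{2,2}(2.0079) = +0.023973 -0.295839 = -0.271866
Attach z-rotation phases: D = e^{-i(2)(1.6408)}·(-0.271866)·e^{-i(2)(3.0487)} = +0.271581+0.012441i

Re=0.2716 Im=0.0124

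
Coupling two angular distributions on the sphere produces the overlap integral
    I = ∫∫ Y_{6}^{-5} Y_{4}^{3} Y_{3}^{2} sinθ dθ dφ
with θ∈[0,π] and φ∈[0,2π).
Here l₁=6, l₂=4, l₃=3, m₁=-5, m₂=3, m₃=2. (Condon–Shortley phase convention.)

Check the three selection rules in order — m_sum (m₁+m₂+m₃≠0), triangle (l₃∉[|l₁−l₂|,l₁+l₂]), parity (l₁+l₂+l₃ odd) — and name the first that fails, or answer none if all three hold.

m₁+m₂+m₃ = -5 + 3 + 2 = 0  ✓
triangle: |6−4|=2 ≤ l₃=3 ≤ 6+4=10  ✓
parity: l₁+l₂+l₃ = 13 is odd  ✗

parity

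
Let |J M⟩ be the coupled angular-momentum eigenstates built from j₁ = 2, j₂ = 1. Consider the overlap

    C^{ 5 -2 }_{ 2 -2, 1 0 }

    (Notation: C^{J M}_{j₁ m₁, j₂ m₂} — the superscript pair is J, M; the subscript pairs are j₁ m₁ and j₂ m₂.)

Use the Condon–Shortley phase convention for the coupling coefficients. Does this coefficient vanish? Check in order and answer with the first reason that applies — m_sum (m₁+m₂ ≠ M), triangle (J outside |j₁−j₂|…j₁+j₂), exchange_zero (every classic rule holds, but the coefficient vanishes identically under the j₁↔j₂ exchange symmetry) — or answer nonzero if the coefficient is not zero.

m-sum: m₁+m₂ = -2+0 = -2, M = -2  ✓
triangle: need |j₁−j₂| ≤ J ≤ j₁+j₂, i.e. J ∈ [1, 3]; J = 5 is outside ✗ ⇒ coefficient is 0

triangle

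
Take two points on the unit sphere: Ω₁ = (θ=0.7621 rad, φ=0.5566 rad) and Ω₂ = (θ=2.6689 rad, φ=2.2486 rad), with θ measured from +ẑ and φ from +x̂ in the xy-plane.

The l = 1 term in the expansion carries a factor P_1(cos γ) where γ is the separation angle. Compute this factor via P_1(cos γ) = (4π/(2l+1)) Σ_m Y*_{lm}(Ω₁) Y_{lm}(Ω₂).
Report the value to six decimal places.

Expand P_1 via completeness: Σ_{m} conj(Y_{1,m}) at Ω₁ times Y_{1,m} at Ω₂ —
  m=-1: (+0.202537+0.126023i) × (-0.098639-0.122528i) = -0.004537-0.037247i  (running Σ = -0.004537-0.037247i)
  m=0: (+0.353449-0.000000i) × (-0.435025+0.000000i) = -0.153759+0.000000i  (running Σ = -0.158296-0.037247i)
  m=1: (-0.202537+0.126023i) × (+0.098639-0.122528i) = -0.004537+0.037247i  (running Σ = -0.162833+0.000000i)
Σ over m = -0.162833+0.000000i; ×(4π/3) → -0.682072+0.000000i. Real part: -0.682072

-0.682072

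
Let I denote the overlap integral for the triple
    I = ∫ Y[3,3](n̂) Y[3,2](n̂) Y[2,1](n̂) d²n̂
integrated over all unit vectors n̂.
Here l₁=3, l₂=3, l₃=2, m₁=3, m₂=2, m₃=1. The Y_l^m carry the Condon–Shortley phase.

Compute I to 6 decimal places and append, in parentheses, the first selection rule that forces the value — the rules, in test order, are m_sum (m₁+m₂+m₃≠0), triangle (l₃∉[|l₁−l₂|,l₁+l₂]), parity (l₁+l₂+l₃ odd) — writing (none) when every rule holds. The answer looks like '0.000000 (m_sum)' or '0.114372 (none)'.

3 + 2 + 1 = 6 ≠ 0: azimuthal integral kills it; I = 0

0.000000 (m_sum)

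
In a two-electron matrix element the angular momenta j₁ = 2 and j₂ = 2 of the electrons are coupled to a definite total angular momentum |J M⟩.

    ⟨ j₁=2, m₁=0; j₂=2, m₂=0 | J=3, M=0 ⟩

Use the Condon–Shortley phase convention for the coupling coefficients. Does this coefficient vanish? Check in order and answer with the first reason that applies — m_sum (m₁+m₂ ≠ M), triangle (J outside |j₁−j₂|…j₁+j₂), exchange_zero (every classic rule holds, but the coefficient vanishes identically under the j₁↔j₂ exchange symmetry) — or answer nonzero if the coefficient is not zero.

exchange_zero

m-sum: m₁+m₂ = 0+0 = 0, M = 0  ✓
triangle: |j₁−j₂| = 0 ≤ J = 3 ≤ j₁+j₂ = 4  ✓
exchange: j₁=j₂ and m₁=m₂, and (−1)^(j₁+j₂−J) = (−1)^1 = −1 forces ⟨j₁m₁;j₂m₂|JM⟩ = −⟨j₂m₂;j₁m₁|JM⟩ = −⟨j₁m₁;j₂m₂|JM⟩ ⇒ the coefficient vanishes identically
Racah sum check: Σ_k collapses to 0 ⇒ CG = 0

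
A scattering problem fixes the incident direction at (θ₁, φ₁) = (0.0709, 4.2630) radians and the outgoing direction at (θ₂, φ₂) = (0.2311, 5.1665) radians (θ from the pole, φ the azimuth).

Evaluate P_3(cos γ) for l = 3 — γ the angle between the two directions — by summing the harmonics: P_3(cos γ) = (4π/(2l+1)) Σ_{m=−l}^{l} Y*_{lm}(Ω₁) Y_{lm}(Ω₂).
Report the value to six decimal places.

0.888754

Summing Y*_{l m}(θ₁,φ₁)·Y_{l m}(θ₂,φ₂) over m ∈ [−3, 3]; prefactor 4π/(2·3+1) = 1.795196:
  m=-3: (+0.000145+0.000033i) × (-0.004905-0.001038i) = -0.000001-0.000000i  (running Σ = -0.000001-0.000000i)
  m=-2: (-0.003185+0.004003i) × (-0.032105+0.041148i) = -0.000062-0.000260i  (running Σ = -0.000063-0.000260i)
  m=-1: (-0.039533-0.081967i) × (+0.121369+0.248637i) = +0.015582-0.019778i  (running Σ = +0.015519-0.020038i)
  m=0: (+0.735137-0.000000i) × (+0.631223+0.000000i) = +0.464036+0.000000i  (running Σ = +0.479555-0.020038i)
  m=1: (+0.039533-0.081967i) × (-0.121369+0.248637i) = +0.015582+0.019778i  (running Σ = +0.495137-0.000260i)
  m=2: (-0.003185-0.004003i) × (-0.032105-0.041148i) = -0.000062+0.000260i  (running Σ = +0.495074-0.000000i)
  m=3: (-0.000145+0.000033i) × (+0.004905-0.001038i) = -0.000001+0.000000i  (running Σ = +0.495074+0.000000i)
Accumulated sum +0.495074+0.000000i; after 4π/(2l+1) scaling, +0.888754+0.000000i ⇒ P_3 = 0.888754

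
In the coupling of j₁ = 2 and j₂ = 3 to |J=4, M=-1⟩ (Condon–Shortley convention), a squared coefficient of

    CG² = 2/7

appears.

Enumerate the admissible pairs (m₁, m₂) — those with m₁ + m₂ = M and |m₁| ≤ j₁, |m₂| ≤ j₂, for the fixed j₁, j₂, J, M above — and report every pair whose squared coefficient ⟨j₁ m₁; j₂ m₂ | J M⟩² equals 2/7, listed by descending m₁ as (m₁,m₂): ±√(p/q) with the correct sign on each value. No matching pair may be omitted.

Admissible pairs with m₁+m₂ = M = -1: (-2,1), (-1,0), (0,-1), (1,-2), (2,-3)
  (m₁,m₂)=(2,-3): CG² = 3/70, CG = +√(3/70)
  (m₁,m₂)=(1,-2): CG² = 7/20, CG = +√(7/20)
  (m₁,m₂)=(0,-1): CG² = 3/28, CG = +√(3/28)
  (m₁,m₂)=(-1,0): CG² = 3/14, CG = −√(3/14)
  (m₁,m₂)=(-2,1): CG² = 2/7, CG = −√(2/7)   ← matches the target
Pairs with CG² = 2/7: (-2,1): −√(2/7)

(-2,1): −√(2/7)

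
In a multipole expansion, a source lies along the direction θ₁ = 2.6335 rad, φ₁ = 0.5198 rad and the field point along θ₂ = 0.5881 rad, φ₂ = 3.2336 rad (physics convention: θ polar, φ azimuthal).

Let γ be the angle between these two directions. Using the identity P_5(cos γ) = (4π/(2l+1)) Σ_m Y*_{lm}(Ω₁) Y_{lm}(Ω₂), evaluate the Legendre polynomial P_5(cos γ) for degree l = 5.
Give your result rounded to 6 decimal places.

-0.625500

Term-by-term m-sum for l=5 (normalisation 4π/11 = 1.142397):
  [-5]  conj(Y_{5,-5})(Ω₁) = -0.01083 + 0.00653j ; Y_{5,-5}(Ω₂) = -0.02186 + 0.01083j ; Δ = 0.00017 - 0.00026j
  [-4]  conj(Y_{5,-4})(Ω₁) = 0.03497 - 0.06275j ; Y_{5,-4}(Ω₂) = 0.10793 - 0.04162j ; Δ = 0.00116 - 0.00823j
  [-3]  conj(Y_{5,-3})(Ω₁) = 0.00266 + 0.23382j ; Y_{5,-3}(Ω₂) = -0.29724 + 0.08419j ; Δ = -0.02048 - 0.06928j
  [-2]  conj(Y_{5,-2})(Ω₁) = -0.22900 - 0.38978j ; Y_{5,-2}(Ω₂) = 0.45936 - 0.08550j ; Δ = -0.13852 - 0.15947j
  [-1]  conj(Y_{5,-1})(Ω₁) = 0.34474 + 0.19729j ; Y_{5,-1}(Ω₂) = -0.24265 + 0.02239j ; Δ = -0.08807 - 0.04016j
  [+0]  conj(Y_{5,0})(Ω₁) = 0.17629 + 0.00000j ; Y_{5,0}(Ω₂) = -0.31797 + 0.00000j ; Δ = -0.05605 + 0.00000j
  [+1]  conj(Y_{5,1})(Ω₁) = -0.34474 + 0.19729j ; Y_{5,1}(Ω₂) = 0.24265 + 0.02239j ; Δ = -0.08807 + 0.04016j
  [+2]  conj(Y_{5,2})(Ω₁) = -0.22900 + 0.38978j ; Y_{5,2}(Ω₂) = 0.45936 + 0.08550j ; Δ = -0.13852 + 0.15947j
  [+3]  conj(Y_{5,3})(Ω₁) = -0.00266 + 0.23382j ; Y_{5,3}(Ω₂) = 0.29724 + 0.08419j ; Δ = -0.02048 + 0.06928j
  [+4]  conj(Y_{5,4})(Ω₁) = 0.03497 + 0.06275j ; Y_{5,4}(Ω₂) = 0.10793 + 0.04162j ; Δ = 0.00116 + 0.00823j
  [+5]  conj(Y_{5,5})(Ω₁) = 0.01083 + 0.00653j ; Y_{5,5}(Ω₂) = 0.02186 + 0.01083j ; Δ = 0.00017 + 0.00026j
Σ over m = -0.54753 + 0.00000j; ×(4π/11) → -0.62550 + 0.00000j. Real part: -0.625500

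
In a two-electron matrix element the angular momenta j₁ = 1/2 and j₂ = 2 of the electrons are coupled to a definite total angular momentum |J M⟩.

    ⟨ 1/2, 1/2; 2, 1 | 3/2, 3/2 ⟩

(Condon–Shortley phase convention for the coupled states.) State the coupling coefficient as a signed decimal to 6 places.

j₁+j₂−J=1  J+j₁−j₂=0  J−j₁+j₂=3  j₁+j₂+J+1=5
(j₁±m₁, j₂±m₂, J±M) = (1,0,3,1,3,0)
P² = 36/5
sum k=0..0:
  [0] +1/6 = 1/6
S = 1/6
C² = P²·S² = 1/5 ; C = +0.447214

+√(1/5) = +0.447214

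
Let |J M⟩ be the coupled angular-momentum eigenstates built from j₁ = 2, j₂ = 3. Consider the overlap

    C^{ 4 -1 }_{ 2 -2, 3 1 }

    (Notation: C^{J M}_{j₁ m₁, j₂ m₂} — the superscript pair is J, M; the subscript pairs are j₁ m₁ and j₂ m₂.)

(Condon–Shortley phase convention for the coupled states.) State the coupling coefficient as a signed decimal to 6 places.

√[9·1!3!5!/10! · 0!4!4!2!3!5!] = √(10368/7)
  +(−1)^1/∏(1,0,3,3,0,2)! = -1/72  (running -1/72)
⟨..|..⟩ = √(10368/7)·(-1/72) = -0.534522

−√(2/7) ≈ -0.534522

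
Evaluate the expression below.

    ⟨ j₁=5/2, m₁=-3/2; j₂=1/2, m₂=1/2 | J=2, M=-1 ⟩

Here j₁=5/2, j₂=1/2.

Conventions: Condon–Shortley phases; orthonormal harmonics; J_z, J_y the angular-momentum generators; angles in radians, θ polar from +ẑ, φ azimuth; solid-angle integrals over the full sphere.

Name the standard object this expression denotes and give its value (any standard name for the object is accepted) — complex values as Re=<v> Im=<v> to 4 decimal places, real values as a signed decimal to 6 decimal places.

Clebsch–Gordan coefficient, −√(2/3) ≈ -0.816497

This is a Clebsch–Gordan (vector-coupling) coefficient.
triangle: 1!·4!·0!/6! = 24/720
(j±m)!: 1!·4!·1!·0!·1!·3! = 144
prefactor² = (2J+1)·Δ·N² = 24
  k=1: −1/(1!·0!·3!·0!·1!·0!) = -1/6
Σ = -1/6  ⇒  CG² = 24·(-1/6)² = 2/3
CG = −√(2/3) = -0.816497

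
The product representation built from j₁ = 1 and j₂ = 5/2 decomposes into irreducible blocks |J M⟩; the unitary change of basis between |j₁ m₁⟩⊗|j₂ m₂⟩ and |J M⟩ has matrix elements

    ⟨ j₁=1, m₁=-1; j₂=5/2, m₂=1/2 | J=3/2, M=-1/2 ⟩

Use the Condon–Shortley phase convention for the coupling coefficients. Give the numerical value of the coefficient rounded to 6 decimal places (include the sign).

+√(1/5) ≈ +0.447214

j₁+j₂−J=2  J+j₁−j₂=0  J−j₁+j₂=3  j₁+j₂+J+1=6
(j₁±m₁, j₂±m₂, J±M) = (0,2,3,2,1,2)
P² = 16/5
sum k=2..2:
  [2] +1/4 = 1/4
S = 1/4
C² = P²·S² = 1/5 ; C = +0.447214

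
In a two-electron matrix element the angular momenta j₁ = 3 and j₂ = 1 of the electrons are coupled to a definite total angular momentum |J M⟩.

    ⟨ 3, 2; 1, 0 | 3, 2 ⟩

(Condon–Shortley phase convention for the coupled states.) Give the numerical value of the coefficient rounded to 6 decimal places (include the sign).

+0.577350  (= +√(1/3))

√[7·1!5!1!/8! · 5!1!1!1!5!1!] = √(300)
  +(−1)^0/∏(0,1,1,1,4,0)! = 1/24  (running 1/24)
  +(−1)^1/∏(1,0,0,0,5,1)! = -1/120  (running 1/30)
⟨..|..⟩ = √(300)·(1/30) = +0.577350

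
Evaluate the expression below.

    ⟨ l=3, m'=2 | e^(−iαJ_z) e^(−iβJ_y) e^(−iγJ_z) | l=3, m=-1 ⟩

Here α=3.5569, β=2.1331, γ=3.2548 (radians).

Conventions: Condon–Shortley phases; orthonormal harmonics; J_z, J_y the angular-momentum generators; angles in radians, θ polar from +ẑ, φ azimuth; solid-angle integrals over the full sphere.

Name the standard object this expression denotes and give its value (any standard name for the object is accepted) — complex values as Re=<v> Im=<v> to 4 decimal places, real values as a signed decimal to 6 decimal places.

This is a Wigner D-matrix element — the rotation-matrix element ⟨l m'| R(α,β,γ) |l m⟩ in the angular-momentum basis.
Split into d^3_{2,-1}(β=2.1331) × two z-phases.
Half-angle: c=0.483148, s=0.875539. N=√(120·1·2·24)=75.894664
k: max(0,(-1)−(2))=0 … min(3+(-1),3−(2))=1
  k=0: (−1)^3·75.8947/(12)·0.4831^3·0.8755^3 = -0.478736
  k=1: (−1)^4·75.8947/(24)·0.4831^1·0.8755^5 = +0.786062
d^3_{2,-1}(2.1331) = -0.478736 +0.786062 = +0.307327
D = (+0.674422-0.738346i)·(+0.307327)·(-0.993599-0.112966i) = -0.231574+0.202047i

Wigner D-matrix element, Re=-0.2316 Im=0.2020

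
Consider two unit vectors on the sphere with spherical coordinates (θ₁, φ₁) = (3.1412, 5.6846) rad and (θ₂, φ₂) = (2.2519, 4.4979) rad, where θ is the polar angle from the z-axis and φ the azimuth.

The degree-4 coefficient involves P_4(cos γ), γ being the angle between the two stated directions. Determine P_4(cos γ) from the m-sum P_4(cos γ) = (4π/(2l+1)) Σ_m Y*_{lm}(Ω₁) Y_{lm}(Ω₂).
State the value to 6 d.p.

-0.424101

Expand P_4 via completeness: Σ_{m} conj(Y_{4,m}) at Ω₁ times Y_{4,m} at Ω₂ —
  [-4]  conj(Y_{4,-4})(Ω₁) = -0.00000 - 0.00000j ; Y_{4,-4}(Ω₂) = 0.10542 + 0.12195j ; Δ = 0.00000 - 0.00000j
  [-3]  conj(Y_{4,-3})(Ω₁) = 0.00000 + 0.00000j ; Y_{4,-3}(Ω₂) = -0.22171 + 0.29563j ; Δ = -0.00000 - 0.00000j
  [-2]  conj(Y_{4,-2})(Ω₁) = 0.00000 - 0.00000j ; Y_{4,-2}(Ω₂) = -0.32594 - 0.14908j ; Δ = -0.00000 + 0.00000j
  [-1]  conj(Y_{4,-1})(Ω₁) = -0.00061 + 0.00042j ; Y_{4,-1}(Ω₂) = -0.01107 + 0.05083j ; Δ = -0.00001 - 0.00004j
  [+0]  conj(Y_{4,0})(Ω₁) = 0.84628 + 0.00000j ; Y_{4,0}(Ω₂) = -0.35888 + 0.00000j ; Δ = -0.30371 + 0.00000j
  [+1]  conj(Y_{4,1})(Ω₁) = 0.00061 + 0.00042j ; Y_{4,1}(Ω₂) = 0.01107 + 0.05083j ; Δ = -0.00001 + 0.00004j
  [+2]  conj(Y_{4,2})(Ω₁) = 0.00000 + 0.00000j ; Y_{4,2}(Ω₂) = -0.32594 + 0.14908j ; Δ = -0.00000 - 0.00000j
  [+3]  conj(Y_{4,3})(Ω₁) = -0.00000 + 0.00000j ; Y_{4,3}(Ω₂) = 0.22171 + 0.29563j ; Δ = -0.00000 + 0.00000j
  [+4]  conj(Y_{4,4})(Ω₁) = -0.00000 + 0.00000j ; Y_{4,4}(Ω₂) = 0.10542 - 0.12195j ; Δ = 0.00000 + 0.00000j
Accumulated sum -0.30374 - 0.00000j; after 4π/(2l+1) scaling, -0.42410 - 0.00000j ⇒ P_4 = -0.424101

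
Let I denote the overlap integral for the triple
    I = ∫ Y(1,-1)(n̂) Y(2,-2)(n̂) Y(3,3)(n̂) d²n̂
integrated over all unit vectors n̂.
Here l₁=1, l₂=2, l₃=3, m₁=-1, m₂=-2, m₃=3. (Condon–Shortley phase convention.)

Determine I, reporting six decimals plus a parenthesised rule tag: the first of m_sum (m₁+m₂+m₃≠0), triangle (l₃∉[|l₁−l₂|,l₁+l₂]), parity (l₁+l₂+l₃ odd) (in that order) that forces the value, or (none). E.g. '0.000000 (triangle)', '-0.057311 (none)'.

-0.319865 (none)

Rules hold: Σm=0, L=6 even, 1≤3≤3.
N = 3·5·7 = 105
Δ = 0!·2!·4!/7! = 1/105
Racah Σ t=0..0: t=0:+1/4 = 1/4
⇒ 3j(1 2 3; 0 0 0)² = 3/35, sgn -1
Racah Σ t=0..0: t=0:+1/48 = 1/48
⇒ 3j(1 2 3; -1 -2 3)² = 1/7, sgn +1
4πI² = N·(3j₀)²·(3jₘ)² = 9/7
I = -1·√(1.28571/4π) = -0.31986543
No selection rule forces the value: the integral is nonzero (none).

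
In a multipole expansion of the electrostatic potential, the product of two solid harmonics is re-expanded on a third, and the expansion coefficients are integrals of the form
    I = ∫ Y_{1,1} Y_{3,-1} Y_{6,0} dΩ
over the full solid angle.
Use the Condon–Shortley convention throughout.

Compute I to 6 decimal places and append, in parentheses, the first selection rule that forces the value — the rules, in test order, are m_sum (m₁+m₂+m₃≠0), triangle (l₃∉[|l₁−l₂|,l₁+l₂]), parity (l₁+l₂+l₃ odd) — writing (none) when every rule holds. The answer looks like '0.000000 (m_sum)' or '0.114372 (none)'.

0.000000 (triangle)

|1−3|≤6≤1+3 violated ⇒ I = 0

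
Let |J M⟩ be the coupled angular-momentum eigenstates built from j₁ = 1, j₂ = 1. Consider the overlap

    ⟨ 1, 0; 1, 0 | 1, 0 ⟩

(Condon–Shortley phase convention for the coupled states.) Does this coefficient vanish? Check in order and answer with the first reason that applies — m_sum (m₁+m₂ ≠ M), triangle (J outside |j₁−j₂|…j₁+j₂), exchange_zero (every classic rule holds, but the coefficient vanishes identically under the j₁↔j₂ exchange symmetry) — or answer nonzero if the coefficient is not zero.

m-sum: m₁+m₂ = 0+0 = 0, M = 0  ✓
triangle: |j₁−j₂| = 0 ≤ J = 1 ≤ j₁+j₂ = 2  ✓
exchange: j₁=j₂ and m₁=m₂, and (−1)^(j₁+j₂−J) = (−1)^1 = −1 forces ⟨j₁m₁;j₂m₂|JM⟩ = −⟨j₂m₂;j₁m₁|JM⟩ = −⟨j₁m₁;j₂m₂|JM⟩ ⇒ the coefficient vanishes identically
Racah sum check: Σ_k collapses to 0 ⇒ CG = 0

exchange_zero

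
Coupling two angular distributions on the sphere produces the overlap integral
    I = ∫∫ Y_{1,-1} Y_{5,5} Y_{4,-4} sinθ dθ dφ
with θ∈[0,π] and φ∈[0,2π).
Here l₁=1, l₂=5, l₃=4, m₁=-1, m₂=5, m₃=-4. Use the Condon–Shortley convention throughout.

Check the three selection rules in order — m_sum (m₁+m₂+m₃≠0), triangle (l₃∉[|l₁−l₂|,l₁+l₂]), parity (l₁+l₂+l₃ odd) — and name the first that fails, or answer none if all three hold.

none

azimuthal sum: -1 + 5 − 4 = 0  ✓
4 ≤ 4 ≤ 6 (triangle on l)  ✓
L = 1 + 5 + 4 = 10 (even)  ✓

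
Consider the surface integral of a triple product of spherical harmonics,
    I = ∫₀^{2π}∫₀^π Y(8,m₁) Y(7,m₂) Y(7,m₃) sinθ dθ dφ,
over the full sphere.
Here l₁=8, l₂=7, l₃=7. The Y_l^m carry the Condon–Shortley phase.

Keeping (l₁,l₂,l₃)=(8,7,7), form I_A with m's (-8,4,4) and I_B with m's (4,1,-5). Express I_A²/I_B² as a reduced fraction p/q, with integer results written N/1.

Same 8,7,7: normalisation and zero-m 3j drop out of the ratio.
A: Δ: 8! 8! 6! / 23! → 1/22086194130; sum: t=8:+1/58525286400 = 1/58525286400; 3j²(8 7 7; -8 4 4) = Δ·Π!·Σ² = 825/52003  (sign -1)
B: Δ: 8! 8! 6! / 23! → 1/22086194130; sum: t=2:+1/1492992000 t=3:−1/435456000 t=4:+1/1114767360 = -61/83607552000; 3j²(8 7 7; 4 1 -5) = Δ·Π!·Σ² = 3721/482885  (sign -1)
I_A²/I_B² = (825/52003)/(3721/482885) = 53625/26047

53625/26047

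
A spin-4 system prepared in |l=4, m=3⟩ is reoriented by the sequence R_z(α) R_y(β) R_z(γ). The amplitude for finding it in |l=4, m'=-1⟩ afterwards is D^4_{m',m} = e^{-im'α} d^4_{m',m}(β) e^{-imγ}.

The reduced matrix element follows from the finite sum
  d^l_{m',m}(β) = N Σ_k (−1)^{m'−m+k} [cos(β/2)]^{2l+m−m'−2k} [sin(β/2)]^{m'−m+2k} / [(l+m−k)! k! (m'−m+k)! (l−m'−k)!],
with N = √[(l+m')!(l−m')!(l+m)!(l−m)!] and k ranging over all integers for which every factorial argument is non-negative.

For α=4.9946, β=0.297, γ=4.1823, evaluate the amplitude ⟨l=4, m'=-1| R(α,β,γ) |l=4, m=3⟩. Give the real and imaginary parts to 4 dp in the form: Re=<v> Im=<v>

Re=0.0018 Im=-0.0057

Split into d^4_{-1,3}(β=0.2970) × two z-phases.
With c≡cos(β/2)=0.988994 and s≡sin(β/2)=0.147955, N=[6·120·5040·1]^{1/2}=1904.940944
The bounds max(0,m−m')=4 and min(l+m,l−m')=5 give 2 terms
  k=4: (−1)^0·1904.9409/(144)·0.9890^4·0.1480^4 = +0.006065
  k=5: (−1)^1·1904.9409/(240)·0.9890^2·0.1480^6 = -0.000081
d^4_{-1,3}(0.2970) = +0.006065 -0.000081 = +0.005983
Phases: e^{-i·(-1)·4.9946}=+0.278480-0.960442i, e^{-i·(3)·4.1823}=+0.999810+0.019469i ⇒ D=+0.001778-0.005713i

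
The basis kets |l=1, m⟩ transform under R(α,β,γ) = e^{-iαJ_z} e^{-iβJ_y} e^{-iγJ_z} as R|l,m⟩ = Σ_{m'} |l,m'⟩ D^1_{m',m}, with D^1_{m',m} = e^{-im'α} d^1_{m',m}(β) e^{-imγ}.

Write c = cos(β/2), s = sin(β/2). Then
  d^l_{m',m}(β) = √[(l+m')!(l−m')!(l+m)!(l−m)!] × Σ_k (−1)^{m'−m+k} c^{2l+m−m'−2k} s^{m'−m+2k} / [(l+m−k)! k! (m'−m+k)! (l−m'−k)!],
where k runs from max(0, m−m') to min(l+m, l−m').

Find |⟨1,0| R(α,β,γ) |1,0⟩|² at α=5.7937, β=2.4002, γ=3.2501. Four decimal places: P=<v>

P=0.5439

D^1_{0,0}(5.7937,2.4002,3.2501) = e^{-i·0·5.7937}·d^1_{0,0}(2.4002)·e^{-i·0·3.2501}. Compute d first:
With c≡cos(β/2)=0.362265 and s≡sin(β/2)=0.932075, N=[1·1·1·1]^{1/2}=1.000000
Admissible k: 0..1 (factorial args all ≥0)
  k=0: (−1)^0·1.0000/(1)·0.3623^2·0.9321^0 = +0.131236
  k=1: (−1)^1·1.0000/(1)·0.3623^0·0.9321^2 = -0.868764
d^1_{0,0}(2.4002) = +0.131236 -0.868764 = -0.737529
|D^1_{0,0}|² = |d^1_{0,0}(β)|² = (-0.737529)² = 0.543949 (the z-rotation phases have unit modulus)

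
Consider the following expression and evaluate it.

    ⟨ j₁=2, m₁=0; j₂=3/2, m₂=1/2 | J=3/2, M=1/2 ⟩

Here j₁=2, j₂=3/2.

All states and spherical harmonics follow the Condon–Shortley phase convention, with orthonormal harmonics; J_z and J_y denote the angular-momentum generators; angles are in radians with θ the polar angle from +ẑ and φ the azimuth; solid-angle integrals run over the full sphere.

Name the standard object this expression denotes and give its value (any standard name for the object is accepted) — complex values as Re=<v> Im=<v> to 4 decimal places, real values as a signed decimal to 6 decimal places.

This is a Clebsch–Gordan (vector-coupling) coefficient.
j₁+j₂−J=2  J+j₁−j₂=2  J−j₁+j₂=1  j₁+j₂+J+1=6
(j₁±m₁, j₂±m₂, J±M) = (2,2,2,1,2,1)
P² = 16/45
sum k=1..2:
  [1] −1/1 = -1
  [2] +1/4 = 1/4
S = -3/4
C² = P²·S² = 1/5 ; C = -0.447214

Clebsch–Gordan coefficient, −√(1/5) ≈ -0.447214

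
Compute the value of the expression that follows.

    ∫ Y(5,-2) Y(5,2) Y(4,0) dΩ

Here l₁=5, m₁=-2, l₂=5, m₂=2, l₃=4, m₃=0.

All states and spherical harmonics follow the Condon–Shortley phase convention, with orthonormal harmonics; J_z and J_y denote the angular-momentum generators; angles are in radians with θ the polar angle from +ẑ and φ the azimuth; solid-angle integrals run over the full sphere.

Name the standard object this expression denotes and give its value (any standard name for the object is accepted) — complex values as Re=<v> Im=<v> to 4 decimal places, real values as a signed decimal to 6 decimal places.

This is a Gaunt coefficient — the integral of a triple product of spherical harmonics over the sphere.
Checks pass: Σm=0; 14 even; l₃=4∈[0,10].
(2·5+1)(2·5+1)(2·4+1) = 1089
Δ: 6! 4! 4! / 15! → 1/3153150
sum: t=1:−1/69120 t=2:+1/1728 t=3:−1/576 t=4:+1/1728 t=5:−1/69120 = -7/11520
3j²(5 5 4; 0 0 0) = Δ·Π!·Σ² = 2/143  (sign -1)
sum: t=3:−1/20736 t=4:+1/1728 t=5:−1/1920 t=6:+1/25920 = 1/20736
3j²(5 5 4; -2 2 0) = Δ·Π!·Σ² = 1/2574  (sign +1)
combine: 4πI² = 1089·2/143·1/2574 = 1/169
take √, sign -1: I = -0.02169960

Gaunt coefficient, -0.021700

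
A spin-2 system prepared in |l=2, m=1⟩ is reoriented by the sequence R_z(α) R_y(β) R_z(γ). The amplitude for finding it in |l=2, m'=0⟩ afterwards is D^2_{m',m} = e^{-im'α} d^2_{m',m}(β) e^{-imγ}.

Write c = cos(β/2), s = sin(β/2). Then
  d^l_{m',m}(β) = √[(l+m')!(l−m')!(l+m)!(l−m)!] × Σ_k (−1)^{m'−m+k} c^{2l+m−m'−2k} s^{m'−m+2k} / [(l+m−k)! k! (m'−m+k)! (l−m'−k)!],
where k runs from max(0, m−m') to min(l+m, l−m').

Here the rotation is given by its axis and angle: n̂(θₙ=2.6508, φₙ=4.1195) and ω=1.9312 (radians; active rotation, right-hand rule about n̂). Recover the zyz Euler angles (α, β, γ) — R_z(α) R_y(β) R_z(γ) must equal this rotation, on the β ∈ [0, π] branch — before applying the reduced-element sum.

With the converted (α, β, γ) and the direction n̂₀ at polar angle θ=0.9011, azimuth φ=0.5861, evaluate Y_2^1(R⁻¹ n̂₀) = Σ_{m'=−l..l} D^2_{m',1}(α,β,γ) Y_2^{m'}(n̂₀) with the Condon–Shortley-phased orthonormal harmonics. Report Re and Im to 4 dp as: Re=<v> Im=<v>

Re=0.0244 Im=-0.3855

Axis–angle → zyz. n̂ = (sinθₙcosφₙ, sinθₙsinφₙ, cosθₙ) = (-0.263357, -0.390884, -0.881960), ω = 1.9312.
R = I cosω + sinω [n̂]ₓ + (1−cosω) n̂n̂ᵀ gives
  R = [-0.258836, +0.964543, -0.051590; -0.686053, -0.145980, +0.712756; +0.679953, +0.219881, +0.699512]
β = atan2(√(R₁₃²+R₂₃²), R₃₃) = 0.796082; α = atan2(R₂₃, R₁₃) mod 2π = 1.643052; γ = atan2(R₃₂, −R₃₁) mod 2π = 2.828830
Need the full column D^2_{m',1} for m'=−2..2 at α=1.6431, β=0.7961, γ=2.8288.
cos(β/2)=0.921822, sin(β/2)=0.387613
d^2_{-2,1}: single k=3 term ⇒ +0.107368;  D = +0.096337+0.047403i
d^2_{-1,1}: k∈[2..3] ⇒ +0.383012 -0.022573 = +0.360439;  D = +0.135372-0.334052i
d^2_{0,1}: k∈[1..2] ⇒ +0.743730 -0.131498 = +0.612233;  D = -0.582531-0.188377i
d^2_{1,1}: k∈[0..1] ⇒ +0.722085 -0.383012 = +0.339073;  D = -0.080766+0.329313i
d^2_{2,1}: single k=0 term ⇒ -0.607253;  D = -0.598678-0.101690i
Y_2^{m'}(θ=0.9011,φ=0.5861) and Σ D·Y over m':
  (+0.0963+0.0474i)·(+0.0922-0.2188i)  (+0.1354-0.3341i)·(+0.3132-0.2080i)  (-0.5825-0.1884i)·(+0.0492+0.0000i)  (-0.0808+0.3293i)·(-0.3132-0.2080i)  (-0.5987-0.1017i)·(+0.0922+0.2188i)
Y_2^1(R⁻¹ n̂) = +0.024389-0.385494i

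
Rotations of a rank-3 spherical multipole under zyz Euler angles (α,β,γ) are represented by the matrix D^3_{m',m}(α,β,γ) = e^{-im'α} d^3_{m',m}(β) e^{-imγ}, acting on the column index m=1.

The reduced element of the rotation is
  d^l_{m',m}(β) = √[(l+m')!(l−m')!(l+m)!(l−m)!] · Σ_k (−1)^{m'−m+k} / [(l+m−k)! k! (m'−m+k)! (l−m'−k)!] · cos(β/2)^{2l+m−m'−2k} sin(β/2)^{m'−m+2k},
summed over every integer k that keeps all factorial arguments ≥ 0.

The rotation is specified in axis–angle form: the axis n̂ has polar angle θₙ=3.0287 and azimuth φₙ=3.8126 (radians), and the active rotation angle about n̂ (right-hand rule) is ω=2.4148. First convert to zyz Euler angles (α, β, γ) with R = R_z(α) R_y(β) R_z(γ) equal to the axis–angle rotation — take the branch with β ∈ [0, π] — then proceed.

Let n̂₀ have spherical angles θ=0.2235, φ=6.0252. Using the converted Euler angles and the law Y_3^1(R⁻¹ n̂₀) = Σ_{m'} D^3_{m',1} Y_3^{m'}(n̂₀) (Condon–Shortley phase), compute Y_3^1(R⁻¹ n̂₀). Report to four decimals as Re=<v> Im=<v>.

Re=-0.0880 Im=-0.2928

Axis–angle → zyz. n̂ = (sinθₙcosφₙ, sinθₙsinφₙ, cosθₙ) = (-0.088229, -0.070045, -0.993634), ω = 2.4148.
R = I cosω + sinω [n̂]ₓ + (1−cosω) n̂n̂ᵀ gives
  R = [-0.733708, +0.671045, +0.106639; -0.649448, -0.738737, +0.180237; +0.199726, +0.062985, +0.977825]
β = atan2(√(R₁₃²+R₂₃²), R₃₃) = 0.210984; α = atan2(R₂₃, R₁₃) mod 2π = 1.036530; γ = atan2(R₃₂, −R₃₁) mod 2π = 2.836108
Need the full column D^3_{m',1} for m'=−3..3 at α=1.0365, β=0.2110, γ=2.8361.
cos(β/2)=0.994441, sin(β/2)=0.105296
d^3_{-3,1}: single k=4 term ⇒ +0.000471;  D = +0.000453+0.000127i
d^3_{-2,1}: k∈[3..4] ⇒ +0.007261 -0.000041 = +0.007220;  D = +0.005218-0.004990i
d^3_{-1,1}: k∈[2..4] ⇒ +0.065057 -0.000973 +0.000001 = +0.064086;  D = -0.014534-0.062416i
d^3_{0,1}: k∈[1..3] ⇒ +0.354730 -0.011931 +0.000045 = +0.342844;  D = -0.326970-0.103112i
d^3_{1,1}: k∈[0..2] ⇒ +0.967106 -0.086742 +0.000729 = +0.881093;  D = -0.655953+0.588260i
d^3_{2,1}: k∈[0..1] ⇒ -0.323823 +0.007261 = -0.316562;  D = -0.061892-0.310453i
d^3_{3,1}: single k=0 term ⇒ +0.041994;  D = +0.039625+0.013905i
Y_3^{m'}(θ=0.2235,φ=6.0252) and Σ D·Y over m':
  (+0.0005+0.0001i)·(+0.0032+0.0032i)  (+0.0052-0.0050i)·(+0.0426+0.0242i)  (-0.0145-0.0624i)·(+0.2600+0.0686i)  (-0.3270-0.1031i)·(+0.6384+0.0000i)  (-0.6560+0.5883i)·(-0.2600+0.0686i)  (-0.0619-0.3105i)·(+0.0426-0.0242i)  (+0.0396+0.0139i)·(-0.0032+0.0032i)
Y_3^1(R⁻¹ n̂) = -0.087995-0.292755i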